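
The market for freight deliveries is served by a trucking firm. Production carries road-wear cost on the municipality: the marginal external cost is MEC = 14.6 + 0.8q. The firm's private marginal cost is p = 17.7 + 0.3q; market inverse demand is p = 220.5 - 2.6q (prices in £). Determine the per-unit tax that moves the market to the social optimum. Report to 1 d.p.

tax = £55.3 per unit

Social marginal cost = private MC + MEC = 32.3 + 1.1q.
Set SMC = demand: 32.3 + 1.1q = 220.5 - 2.6q → q* = 50.8649.
The Pigouvian tax equals MEC at q*: 14.6 + 0.8×50.8649 = 55.2919.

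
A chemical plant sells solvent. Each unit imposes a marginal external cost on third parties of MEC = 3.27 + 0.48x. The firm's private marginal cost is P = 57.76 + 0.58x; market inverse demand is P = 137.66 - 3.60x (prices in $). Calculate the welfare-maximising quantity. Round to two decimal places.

x* = 16.44

Social marginal cost = private MC + MEC = 61.03 + 1.06x.
Set SMC = demand: 61.03 + 1.06x = 137.66 - 3.60x → x* = 16.4442.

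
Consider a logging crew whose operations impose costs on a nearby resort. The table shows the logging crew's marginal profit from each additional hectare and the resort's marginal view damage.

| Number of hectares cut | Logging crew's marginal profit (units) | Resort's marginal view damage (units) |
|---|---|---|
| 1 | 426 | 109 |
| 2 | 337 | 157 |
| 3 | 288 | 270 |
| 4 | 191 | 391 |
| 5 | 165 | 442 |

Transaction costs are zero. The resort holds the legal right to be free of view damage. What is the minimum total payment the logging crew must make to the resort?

536

Efficient level: marginal profit ≥ marginal view damage through level 3, so k* = 3.
With the resort holding the right, the logging crew must at least compensate total damage at k*: 109 + 157 + 270 = 536.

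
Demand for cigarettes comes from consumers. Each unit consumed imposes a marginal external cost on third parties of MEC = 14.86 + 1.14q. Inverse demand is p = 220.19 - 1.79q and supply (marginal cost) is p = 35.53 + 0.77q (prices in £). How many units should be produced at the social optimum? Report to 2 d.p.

Social marginal benefit = demand − MEC = 205.33 - 2.93q.
Set SMB = MC: 205.33 - 2.93q = 35.53 + 0.77q → q* = 45.8919.

q* = 45.89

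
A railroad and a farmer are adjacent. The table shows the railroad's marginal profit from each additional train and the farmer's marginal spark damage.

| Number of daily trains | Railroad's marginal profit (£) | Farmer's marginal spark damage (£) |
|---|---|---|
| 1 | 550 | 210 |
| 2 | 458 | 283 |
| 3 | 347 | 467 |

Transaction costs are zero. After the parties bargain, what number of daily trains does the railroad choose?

2

Bargaining reaches the level where marginal profit last exceeds marginal spark damage.
That holds through level 2 (458 ≥ 283) but not at 3 (347 < 467).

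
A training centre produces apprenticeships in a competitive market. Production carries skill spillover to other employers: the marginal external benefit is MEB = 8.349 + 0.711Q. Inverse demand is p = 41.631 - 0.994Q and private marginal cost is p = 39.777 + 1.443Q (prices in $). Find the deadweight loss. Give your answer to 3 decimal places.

DWL = $22.894

Market equilibrium (private): 39.777 + 1.443Q = 41.631 - 0.994Q → Q_m = 0.7608.
Social marginal cost = private MC − MEB = 31.428 + 0.732Q.
Set SMC = demand: 31.428 + 0.732Q = 41.631 - 0.994Q → Q* = 5.9114.
Height of the DWL triangle at Q_m is demand(Q_m) − SMC(Q_m) = MEB(Q_m) = 8.8899.
DWL = ½ × 5.1506 × 8.8899 = 22.8942.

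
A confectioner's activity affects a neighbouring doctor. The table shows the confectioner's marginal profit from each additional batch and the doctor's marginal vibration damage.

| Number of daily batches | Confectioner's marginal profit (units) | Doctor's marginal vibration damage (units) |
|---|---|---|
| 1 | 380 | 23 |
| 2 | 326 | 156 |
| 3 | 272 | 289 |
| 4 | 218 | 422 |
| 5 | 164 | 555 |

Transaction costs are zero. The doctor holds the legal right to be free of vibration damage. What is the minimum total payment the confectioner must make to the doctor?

Efficient level: marginal profit ≥ marginal vibration damage through level 2, so k* = 2.
With the doctor holding the right, the confectioner must at least compensate total damage at k*: 23 + 156 = 179.

179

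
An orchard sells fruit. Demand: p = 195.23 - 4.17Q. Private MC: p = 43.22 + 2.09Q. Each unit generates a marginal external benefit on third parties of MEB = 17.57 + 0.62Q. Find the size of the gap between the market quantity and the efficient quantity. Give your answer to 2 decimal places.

Market equilibrium (private): 43.22 + 2.09Q = 195.23 - 4.17Q → Q_m = 24.2827.
Social marginal cost = private MC − MEB = 25.65 + 1.47Q.
Set SMC = demand: 25.65 + 1.47Q = 195.23 - 4.17Q → Q* = 30.0674.
Gap = |24.2827 − 30.0674| = 5.7847.

5.78 units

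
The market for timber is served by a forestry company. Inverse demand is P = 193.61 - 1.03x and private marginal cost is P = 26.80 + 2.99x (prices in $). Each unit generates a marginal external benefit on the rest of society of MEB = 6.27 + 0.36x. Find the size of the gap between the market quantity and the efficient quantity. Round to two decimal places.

5.79 units

Market equilibrium (private): 26.80 + 2.99x = 193.61 - 1.03x → x_m = 41.4950.
Social marginal cost = private MC − MEB = 20.53 + 2.63x.
Set SMC = demand: 20.53 + 2.63x = 193.61 - 1.03x → x* = 47.2896.
Gap = |41.4950 − 47.2896| = 5.7946.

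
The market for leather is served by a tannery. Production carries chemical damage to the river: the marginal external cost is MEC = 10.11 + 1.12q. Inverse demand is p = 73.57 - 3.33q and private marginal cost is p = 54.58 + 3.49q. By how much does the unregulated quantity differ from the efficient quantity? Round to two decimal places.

1.67 units

Market equilibrium (private): 54.58 + 3.49q = 73.57 - 3.33q → q_m = 2.7845.
Social marginal cost = private MC + MEC = 64.69 + 4.61q.
Set SMC = demand: 64.69 + 4.61q = 73.57 - 3.33q → q* = 1.1184.
Gap = |2.7845 − 1.1184| = 1.6661.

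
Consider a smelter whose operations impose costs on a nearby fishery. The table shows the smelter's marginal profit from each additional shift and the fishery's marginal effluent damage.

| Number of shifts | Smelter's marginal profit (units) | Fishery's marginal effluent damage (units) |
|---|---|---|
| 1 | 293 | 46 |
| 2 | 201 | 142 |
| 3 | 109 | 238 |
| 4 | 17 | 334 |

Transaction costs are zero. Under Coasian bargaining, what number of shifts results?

2

Bargaining reaches the level where marginal profit last exceeds marginal effluent damage.
That holds through level 2 (201 ≥ 142) but not at 3 (109 < 238).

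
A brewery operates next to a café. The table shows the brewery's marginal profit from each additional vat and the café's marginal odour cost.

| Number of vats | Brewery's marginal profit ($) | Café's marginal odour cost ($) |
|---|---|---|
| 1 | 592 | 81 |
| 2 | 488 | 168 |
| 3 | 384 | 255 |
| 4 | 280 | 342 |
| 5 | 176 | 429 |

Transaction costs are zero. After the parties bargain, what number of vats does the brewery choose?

Bargaining reaches the level where marginal profit last exceeds marginal odour cost.
That holds through level 3 (384 ≥ 255) but not at 4 (280 < 342).

3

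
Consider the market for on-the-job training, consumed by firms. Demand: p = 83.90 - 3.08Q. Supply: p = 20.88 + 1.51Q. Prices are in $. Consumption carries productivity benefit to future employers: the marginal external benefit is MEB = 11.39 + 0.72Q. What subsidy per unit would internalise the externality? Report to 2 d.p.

Social marginal benefit = demand + MEB = 95.29 - 2.36Q.
Set SMB = MC: 95.29 - 2.36Q = 20.88 + 1.51Q → Q* = 19.2274.
The Pigouvian subsidy equals MEB at Q*: 11.39 + 0.72×19.2274 = 25.2337.

subsidy = $25.23 per unit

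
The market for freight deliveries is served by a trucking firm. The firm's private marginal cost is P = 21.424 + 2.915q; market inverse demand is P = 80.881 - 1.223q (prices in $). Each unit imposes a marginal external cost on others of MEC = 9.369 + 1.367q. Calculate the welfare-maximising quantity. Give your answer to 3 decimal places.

q* = 9.099

Social marginal cost = private MC + MEC = 30.793 + 4.282q.
Set SMC = demand: 30.793 + 4.282q = 80.881 - 1.223q → q* = 9.0986.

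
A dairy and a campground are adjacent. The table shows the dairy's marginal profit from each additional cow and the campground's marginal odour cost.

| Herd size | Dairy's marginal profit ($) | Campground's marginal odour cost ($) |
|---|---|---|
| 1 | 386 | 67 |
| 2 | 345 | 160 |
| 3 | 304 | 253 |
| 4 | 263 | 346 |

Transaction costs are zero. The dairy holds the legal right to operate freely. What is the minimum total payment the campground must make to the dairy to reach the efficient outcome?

$263

Left alone the dairy would choose level 4 (marginal profit stays positive).
Efficient level: k* = 3 (marginal profit ≥ marginal odour cost through 3).
The campground must at least cover the dairy's forgone profit from cutting 4→3: 263 = 263.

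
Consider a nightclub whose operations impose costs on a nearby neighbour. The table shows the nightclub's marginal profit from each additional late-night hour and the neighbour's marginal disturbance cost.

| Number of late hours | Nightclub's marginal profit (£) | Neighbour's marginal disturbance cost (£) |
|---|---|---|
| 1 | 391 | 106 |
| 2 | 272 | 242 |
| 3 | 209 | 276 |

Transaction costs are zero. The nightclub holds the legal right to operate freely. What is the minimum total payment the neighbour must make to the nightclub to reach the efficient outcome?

£209

Left alone the nightclub would choose level 3 (marginal profit stays positive).
Efficient level: k* = 2 (marginal profit ≥ marginal disturbance cost through 2).
The neighbour must at least cover the nightclub's forgone profit from cutting 3→2: 209 = 209.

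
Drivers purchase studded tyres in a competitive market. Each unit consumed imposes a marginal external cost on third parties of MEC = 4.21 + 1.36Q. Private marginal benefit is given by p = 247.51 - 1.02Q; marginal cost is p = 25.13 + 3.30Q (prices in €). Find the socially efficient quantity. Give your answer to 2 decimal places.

Q* = 38.41

Social marginal benefit = demand − MEC = 243.30 - 2.38Q.
Set SMB = MC: 243.30 - 2.38Q = 25.13 + 3.30Q → Q* = 38.4102.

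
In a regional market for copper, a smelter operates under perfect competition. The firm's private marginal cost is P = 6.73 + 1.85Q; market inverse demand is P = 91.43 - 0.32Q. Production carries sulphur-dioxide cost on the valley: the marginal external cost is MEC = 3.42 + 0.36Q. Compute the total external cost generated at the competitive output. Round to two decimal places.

407.72

Market equilibrium (private): 6.73 + 1.85Q = 91.43 - 0.32Q → Q_m = 39.0323.
Total external cost = ∫₀^{Q_m} (3.42 + 0.36Q) dQ = 3.42×39.0323 + ½×0.36×39.0323² = 407.7241.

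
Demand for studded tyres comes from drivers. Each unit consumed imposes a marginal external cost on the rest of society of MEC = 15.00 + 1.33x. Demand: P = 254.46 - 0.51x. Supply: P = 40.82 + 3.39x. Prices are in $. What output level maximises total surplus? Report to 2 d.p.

Social marginal benefit = demand − MEC = 239.46 - 1.84x.
Set SMB = MC: 239.46 - 1.84x = 40.82 + 3.39x → x* = 37.9809.

x* = 37.98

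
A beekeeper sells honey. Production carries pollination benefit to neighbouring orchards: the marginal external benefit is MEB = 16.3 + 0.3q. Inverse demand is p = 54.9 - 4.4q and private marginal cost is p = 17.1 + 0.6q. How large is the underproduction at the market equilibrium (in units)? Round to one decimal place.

Market equilibrium (private): 17.1 + 0.6q = 54.9 - 4.4q → q_m = 7.5600.
Social marginal cost = private MC − MEB = 0.8 + 0.3q.
Set SMC = demand: 0.8 + 0.3q = 54.9 - 4.4q → q* = 11.5106.
Gap = |7.5600 − 11.5106| = 3.9506.

4.0 units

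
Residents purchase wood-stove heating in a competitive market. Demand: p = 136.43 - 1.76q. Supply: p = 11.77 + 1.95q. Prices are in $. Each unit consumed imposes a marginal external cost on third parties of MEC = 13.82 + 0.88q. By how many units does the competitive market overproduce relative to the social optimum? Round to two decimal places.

Market equilibrium (private): 11.77 + 1.95q = 136.43 - 1.76q → q_m = 33.6011.
Social marginal benefit = demand − MEC = 122.61 - 2.64q.
Set SMB = MC: 122.61 - 2.64q = 11.77 + 1.95q → q* = 24.1481.
Gap = |33.6011 − 24.1481| = 9.4530.

9.45 units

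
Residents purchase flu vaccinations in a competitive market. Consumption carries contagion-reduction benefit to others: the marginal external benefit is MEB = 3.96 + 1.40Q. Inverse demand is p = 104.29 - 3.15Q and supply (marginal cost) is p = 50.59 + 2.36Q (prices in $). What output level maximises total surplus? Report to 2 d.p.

Social marginal benefit = demand + MEB = 108.25 - 1.75Q.
Set SMB = MC: 108.25 - 1.75Q = 50.59 + 2.36Q → Q* = 14.0292.

Q* = 14.03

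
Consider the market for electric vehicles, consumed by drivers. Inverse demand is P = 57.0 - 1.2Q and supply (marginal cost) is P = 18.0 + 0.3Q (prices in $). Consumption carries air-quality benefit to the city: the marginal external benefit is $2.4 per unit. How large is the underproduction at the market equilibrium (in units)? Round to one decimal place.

Market equilibrium (private): 18.0 + 0.3Q = 57.0 - 1.2Q → Q_m = 26.0000.
Social marginal benefit = demand + MEB = 59.4 - 1.2Q.
Set SMB = MC: 59.4 - 1.2Q = 18.0 + 0.3Q → Q* = 27.6000.
Gap = |26.0000 − 27.6000| = 1.6000.

1.6 units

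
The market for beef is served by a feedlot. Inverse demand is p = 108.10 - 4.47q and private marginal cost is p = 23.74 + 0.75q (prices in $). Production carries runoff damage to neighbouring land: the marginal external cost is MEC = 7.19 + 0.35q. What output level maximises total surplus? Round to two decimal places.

q* = 13.85

Social marginal cost = private MC + MEC = 30.93 + 1.10q.
Set SMC = demand: 30.93 + 1.10q = 108.10 - 4.47q → q* = 13.8546.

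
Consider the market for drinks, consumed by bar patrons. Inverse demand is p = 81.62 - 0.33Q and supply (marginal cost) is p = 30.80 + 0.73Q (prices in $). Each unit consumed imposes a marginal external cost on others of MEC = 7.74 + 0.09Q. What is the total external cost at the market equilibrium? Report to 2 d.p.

$474.52

Market equilibrium (private): 30.80 + 0.73Q = 81.62 - 0.33Q → Q_m = 47.9434.
Total external cost = ∫₀^{Q_m} (7.74 + 0.09Q) dQ = 7.74×47.9434 + ½×0.09×47.9434² = 474.5175.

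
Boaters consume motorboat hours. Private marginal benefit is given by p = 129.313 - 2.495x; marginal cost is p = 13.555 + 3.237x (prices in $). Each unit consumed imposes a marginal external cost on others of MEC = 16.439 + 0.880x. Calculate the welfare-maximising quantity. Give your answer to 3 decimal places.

x* = 15.021

Social marginal benefit = demand − MEC = 112.874 - 3.375x.
Set SMB = MC: 112.874 - 3.375x = 13.555 + 3.237x → x* = 15.0210.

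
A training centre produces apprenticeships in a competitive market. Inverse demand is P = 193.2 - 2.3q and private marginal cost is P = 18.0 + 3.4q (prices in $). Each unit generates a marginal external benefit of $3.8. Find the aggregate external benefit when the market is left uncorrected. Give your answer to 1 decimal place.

Market equilibrium (private): 18.0 + 3.4q = 193.2 - 2.3q → q_m = 30.7368.
Total external benefit = MEB × q_m = 3.8 × 30.7368 = 116.7998.

$116.8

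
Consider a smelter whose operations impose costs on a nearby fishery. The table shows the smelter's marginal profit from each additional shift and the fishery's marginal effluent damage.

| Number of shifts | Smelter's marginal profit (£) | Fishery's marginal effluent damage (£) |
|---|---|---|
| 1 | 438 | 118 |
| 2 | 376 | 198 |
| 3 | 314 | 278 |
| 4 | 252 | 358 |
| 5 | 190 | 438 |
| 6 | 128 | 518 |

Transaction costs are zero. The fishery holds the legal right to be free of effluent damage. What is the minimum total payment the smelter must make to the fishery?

£594

Efficient level: marginal profit ≥ marginal effluent damage through level 3, so k* = 3.
With the fishery holding the right, the smelter must at least compensate total damage at k*: 118 + 198 + 278 = 594.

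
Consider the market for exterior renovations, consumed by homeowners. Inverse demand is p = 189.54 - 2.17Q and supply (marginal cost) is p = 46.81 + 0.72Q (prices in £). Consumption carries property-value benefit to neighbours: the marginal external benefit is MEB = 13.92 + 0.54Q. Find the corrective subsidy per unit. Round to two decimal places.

subsidy = £49.92 per unit

Social marginal benefit = demand + MEB = 203.46 - 1.63Q.
Set SMB = MC: 203.46 - 1.63Q = 46.81 + 0.72Q → Q* = 66.6596.
The Pigouvian subsidy equals MEB at Q*: 13.92 + 0.54×66.6596 = 49.9162.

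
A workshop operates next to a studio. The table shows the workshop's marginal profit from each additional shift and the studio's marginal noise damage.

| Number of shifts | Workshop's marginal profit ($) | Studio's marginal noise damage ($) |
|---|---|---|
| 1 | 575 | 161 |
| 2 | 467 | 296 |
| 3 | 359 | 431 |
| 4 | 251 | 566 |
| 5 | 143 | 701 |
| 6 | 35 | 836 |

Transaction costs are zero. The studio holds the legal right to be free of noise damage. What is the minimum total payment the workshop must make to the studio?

Efficient level: marginal profit ≥ marginal noise damage through level 2, so k* = 2.
With the studio holding the right, the workshop must at least compensate total damage at k*: 161 + 296 = 457.

$457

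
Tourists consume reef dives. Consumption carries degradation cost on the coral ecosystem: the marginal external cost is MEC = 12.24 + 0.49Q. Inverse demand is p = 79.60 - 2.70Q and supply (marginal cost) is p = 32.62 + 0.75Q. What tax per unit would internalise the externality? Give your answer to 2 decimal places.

tax = 16.56 per unit

Social marginal benefit = demand − MEC = 67.36 - 3.19Q.
Set SMB = MC: 67.36 - 3.19Q = 32.62 + 0.75Q → Q* = 8.8173.
The Pigouvian tax equals MEC at Q*: 12.24 + 0.49×8.8173 = 16.5605.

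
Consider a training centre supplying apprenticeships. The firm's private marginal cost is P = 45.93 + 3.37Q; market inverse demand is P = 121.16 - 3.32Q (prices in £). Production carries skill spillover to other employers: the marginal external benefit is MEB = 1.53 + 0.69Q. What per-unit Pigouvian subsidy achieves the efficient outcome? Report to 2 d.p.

subsidy = £10.36 per unit

Social marginal cost = private MC − MEB = 44.40 + 2.68Q.
Set SMC = demand: 44.40 + 2.68Q = 121.16 - 3.32Q → Q* = 12.7933.
The Pigouvian subsidy equals MEB at Q*: 1.53 + 0.69×12.7933 = 10.3574.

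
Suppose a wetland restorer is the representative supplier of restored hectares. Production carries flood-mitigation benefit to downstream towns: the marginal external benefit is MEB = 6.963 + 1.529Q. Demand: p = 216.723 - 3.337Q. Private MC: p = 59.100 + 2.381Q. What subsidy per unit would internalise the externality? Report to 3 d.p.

subsidy = 67.037 per unit

Social marginal cost = private MC − MEB = 52.137 + 0.852Q.
Set SMC = demand: 52.137 + 0.852Q = 216.723 - 3.337Q → Q* = 39.2900.
The Pigouvian subsidy equals MEB at Q*: 6.963 + 1.529×39.2900 = 67.0374.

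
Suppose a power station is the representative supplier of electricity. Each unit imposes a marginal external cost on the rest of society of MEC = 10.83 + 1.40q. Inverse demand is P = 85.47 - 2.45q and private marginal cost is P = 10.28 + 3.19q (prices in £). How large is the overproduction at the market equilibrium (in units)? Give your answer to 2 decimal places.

Market equilibrium (private): 10.28 + 3.19q = 85.47 - 2.45q → q_m = 13.3316.
Social marginal cost = private MC + MEC = 21.11 + 4.59q.
Set SMC = demand: 21.11 + 4.59q = 85.47 - 2.45q → q* = 9.1420.
Gap = |13.3316 − 9.1420| = 4.1896.

4.19 units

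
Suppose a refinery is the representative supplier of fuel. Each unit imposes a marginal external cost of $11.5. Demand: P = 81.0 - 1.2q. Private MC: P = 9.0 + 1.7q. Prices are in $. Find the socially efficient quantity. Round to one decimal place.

q* = 20.9

Social marginal cost = private MC + MEC = 20.5 + 1.7q.
Set SMC = demand: 20.5 + 1.7q = 81.0 - 1.2q → q* = 20.8621.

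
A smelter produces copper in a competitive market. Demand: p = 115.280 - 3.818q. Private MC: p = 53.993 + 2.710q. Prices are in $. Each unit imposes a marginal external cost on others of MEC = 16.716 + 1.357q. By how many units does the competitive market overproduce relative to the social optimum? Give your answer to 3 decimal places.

Market equilibrium (private): 53.993 + 2.710q = 115.280 - 3.818q → q_m = 9.3883.
Social marginal cost = private MC + MEC = 70.709 + 4.067q.
Set SMC = demand: 70.709 + 4.067q = 115.280 - 3.818q → q* = 5.6526.
Gap = |9.3883 − 5.6526| = 3.7357.

3.736 units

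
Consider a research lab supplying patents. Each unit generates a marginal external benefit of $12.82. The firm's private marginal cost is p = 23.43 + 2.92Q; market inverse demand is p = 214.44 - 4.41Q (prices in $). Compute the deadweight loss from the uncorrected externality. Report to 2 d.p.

Market equilibrium (private): 23.43 + 2.92Q = 214.44 - 4.41Q → Q_m = 26.0587.
Social marginal cost = private MC − MEB = 10.61 + 2.92Q.
Set SMC = demand: 10.61 + 2.92Q = 214.44 - 4.41Q → Q* = 27.8076.
Height of the DWL triangle at Q_m is demand(Q_m) − SMC(Q_m) = MEB(Q_m) = 12.8200.
DWL = ½ × 1.7489 × 12.8200 = 11.2104.

DWL = $11.21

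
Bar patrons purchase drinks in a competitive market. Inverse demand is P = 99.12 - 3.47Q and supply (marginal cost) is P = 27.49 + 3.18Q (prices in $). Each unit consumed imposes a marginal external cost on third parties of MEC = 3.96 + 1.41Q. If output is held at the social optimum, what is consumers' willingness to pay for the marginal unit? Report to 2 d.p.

Social marginal benefit = demand − MEC = 95.16 - 4.88Q.
Set SMB = MC: 95.16 - 4.88Q = 27.49 + 3.18Q → Q* = 8.3958.
Consumer price on the demand curve at Q*: 99.12 − 3.47×8.3958 = 69.9866.

P = $69.99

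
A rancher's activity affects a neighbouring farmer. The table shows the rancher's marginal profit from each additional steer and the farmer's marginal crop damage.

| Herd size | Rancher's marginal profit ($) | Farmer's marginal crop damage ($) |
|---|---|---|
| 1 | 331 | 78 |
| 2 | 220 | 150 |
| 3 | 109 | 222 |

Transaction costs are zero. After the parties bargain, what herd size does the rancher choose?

Bargaining reaches the level where marginal profit last exceeds marginal crop damage.
That holds through level 2 (220 ≥ 150) but not at 3 (109 < 222).

2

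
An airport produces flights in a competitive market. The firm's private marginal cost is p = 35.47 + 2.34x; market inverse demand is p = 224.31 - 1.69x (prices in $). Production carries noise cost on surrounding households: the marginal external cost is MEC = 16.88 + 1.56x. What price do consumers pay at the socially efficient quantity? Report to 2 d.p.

P = $172.32

Social marginal cost = private MC + MEC = 52.35 + 3.90x.
Set SMC = demand: 52.35 + 3.90x = 224.31 - 1.69x → x* = 30.7621.
Consumer price on the demand curve at x*: 224.31 − 1.69×30.7621 = 172.3221.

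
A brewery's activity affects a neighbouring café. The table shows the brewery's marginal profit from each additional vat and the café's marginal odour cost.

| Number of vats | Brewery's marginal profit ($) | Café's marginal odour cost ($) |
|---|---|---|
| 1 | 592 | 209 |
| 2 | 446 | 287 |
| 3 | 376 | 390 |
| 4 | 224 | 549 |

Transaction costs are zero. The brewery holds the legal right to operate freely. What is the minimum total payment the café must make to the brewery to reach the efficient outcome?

$600

Left alone the brewery would choose level 4 (marginal profit stays positive).
Efficient level: k* = 2 (marginal profit ≥ marginal odour cost through 2).
The café must at least cover the brewery's forgone profit from cutting 4→2: 376 + 224 = 600.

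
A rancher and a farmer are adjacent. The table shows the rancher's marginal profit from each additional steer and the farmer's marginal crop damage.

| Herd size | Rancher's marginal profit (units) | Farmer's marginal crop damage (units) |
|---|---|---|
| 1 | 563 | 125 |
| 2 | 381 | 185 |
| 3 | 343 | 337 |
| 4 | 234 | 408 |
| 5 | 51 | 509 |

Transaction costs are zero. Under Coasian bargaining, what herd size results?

Bargaining reaches the level where marginal profit last exceeds marginal crop damage.
That holds through level 3 (343 ≥ 337) but not at 4 (234 < 408).

3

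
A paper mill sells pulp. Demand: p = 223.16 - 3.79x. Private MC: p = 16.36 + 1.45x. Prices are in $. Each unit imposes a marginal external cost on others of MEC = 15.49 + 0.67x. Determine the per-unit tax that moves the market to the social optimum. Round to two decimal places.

tax = $37.18 per unit

Social marginal cost = private MC + MEC = 31.85 + 2.12x.
Set SMC = demand: 31.85 + 2.12x = 223.16 - 3.79x → x* = 32.3706.
The Pigouvian tax equals MEC at x*: 15.49 + 0.67×32.3706 = 37.1783.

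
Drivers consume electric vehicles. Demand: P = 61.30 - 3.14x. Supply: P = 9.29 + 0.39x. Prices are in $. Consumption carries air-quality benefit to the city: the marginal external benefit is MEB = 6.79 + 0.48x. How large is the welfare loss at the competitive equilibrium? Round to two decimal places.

Market equilibrium (private): 9.29 + 0.39x = 61.30 - 3.14x → x_m = 14.7337.
Social marginal benefit = demand + MEB = 68.09 - 2.66x.
Set SMB = MC: 68.09 - 2.66x = 9.29 + 0.39x → x* = 19.2787.
The welfare-loss triangle has base |x_m − x*| and height MEB(x_m) (the vertical gap between SMB and MC is zero at x* and MEB at x_m).
DWL = ½ × 4.5450 × 13.8622 = 31.5018.

DWL = $31.50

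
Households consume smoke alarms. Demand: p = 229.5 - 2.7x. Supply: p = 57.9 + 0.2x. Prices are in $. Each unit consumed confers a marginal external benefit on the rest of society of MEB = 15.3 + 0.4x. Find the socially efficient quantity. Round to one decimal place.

Social marginal benefit = demand + MEB = 244.8 - 2.3x.
Set SMB = MC: 244.8 - 2.3x = 57.9 + 0.2x → x* = 74.7600.

x* = 74.8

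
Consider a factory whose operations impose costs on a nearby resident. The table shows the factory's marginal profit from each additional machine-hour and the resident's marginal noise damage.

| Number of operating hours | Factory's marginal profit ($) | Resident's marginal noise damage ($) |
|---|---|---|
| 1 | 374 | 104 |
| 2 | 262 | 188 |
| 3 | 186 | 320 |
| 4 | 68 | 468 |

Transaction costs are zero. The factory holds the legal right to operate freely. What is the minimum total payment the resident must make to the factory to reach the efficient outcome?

$254

Left alone the factory would choose level 4 (marginal profit stays positive).
Efficient level: k* = 2 (marginal profit ≥ marginal noise damage through 2).
The resident must at least cover the factory's forgone profit from cutting 4→2: 186 + 68 = 254.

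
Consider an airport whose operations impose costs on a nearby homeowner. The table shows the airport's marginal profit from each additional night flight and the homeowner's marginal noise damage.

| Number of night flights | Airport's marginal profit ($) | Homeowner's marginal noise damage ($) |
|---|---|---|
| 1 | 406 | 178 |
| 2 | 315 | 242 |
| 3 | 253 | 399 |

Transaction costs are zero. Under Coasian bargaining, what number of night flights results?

2

Bargaining reaches the level where marginal profit last exceeds marginal noise damage.
That holds through level 2 (315 ≥ 242) but not at 3 (253 < 399).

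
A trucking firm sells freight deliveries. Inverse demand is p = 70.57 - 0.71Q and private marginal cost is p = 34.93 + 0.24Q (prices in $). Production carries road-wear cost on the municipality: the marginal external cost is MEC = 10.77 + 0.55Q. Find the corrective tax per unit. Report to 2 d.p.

tax = $19.89 per unit

Social marginal cost = private MC + MEC = 45.70 + 0.79Q.
Set SMC = demand: 45.70 + 0.79Q = 70.57 - 0.71Q → Q* = 16.5800.
The Pigouvian tax equals MEC at Q*: 10.77 + 0.55×16.5800 = 19.8890.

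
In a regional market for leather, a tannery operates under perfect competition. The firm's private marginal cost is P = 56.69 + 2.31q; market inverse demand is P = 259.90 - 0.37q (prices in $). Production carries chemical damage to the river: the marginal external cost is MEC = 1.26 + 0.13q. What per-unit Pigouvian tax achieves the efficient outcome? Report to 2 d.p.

tax = $10.60 per unit

Social marginal cost = private MC + MEC = 57.95 + 2.44q.
Set SMC = demand: 57.95 + 2.44q = 259.90 - 0.37q → q* = 71.8683.
The Pigouvian tax equals MEC at q*: 1.26 + 0.13×71.8683 = 10.6029.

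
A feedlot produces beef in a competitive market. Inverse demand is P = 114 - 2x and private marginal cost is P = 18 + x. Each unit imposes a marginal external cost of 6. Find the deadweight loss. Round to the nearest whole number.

Market equilibrium (private): 18 + x = 114 - 2x → x_m = 32.0000.
Social marginal cost = private MC + MEC = 24 + x.
Set SMC = demand: 24 + x = 114 - 2x → x* = 30.0000.
Height of the DWL triangle at x_m is SMC(x_m) − demand(x_m) = MEC(x_m) = 6.0000.
DWL = ½ × 2.0000 × 6.0000 = 6.0000.

DWL = 6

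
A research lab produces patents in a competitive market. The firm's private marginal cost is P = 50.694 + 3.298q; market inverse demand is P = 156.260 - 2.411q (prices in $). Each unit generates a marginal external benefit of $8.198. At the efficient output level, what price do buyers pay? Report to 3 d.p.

P = $108.216

Social marginal cost = private MC − MEB = 42.496 + 3.298q.
Set SMC = demand: 42.496 + 3.298q = 156.260 - 2.411q → q* = 19.9271.
Consumer price on the demand curve at q*: 156.260 − 2.411×19.9271 = 108.2158.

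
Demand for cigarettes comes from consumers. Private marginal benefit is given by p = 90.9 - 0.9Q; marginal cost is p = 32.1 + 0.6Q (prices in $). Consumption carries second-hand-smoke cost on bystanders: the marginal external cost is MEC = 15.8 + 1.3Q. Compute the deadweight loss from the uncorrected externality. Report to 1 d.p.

Market equilibrium (private): 32.1 + 0.6Q = 90.9 - 0.9Q → Q_m = 39.2000.
Social marginal benefit = demand − MEC = 75.1 - 2.2Q.
Set SMB = MC: 75.1 - 2.2Q = 32.1 + 0.6Q → Q* = 15.3571.
Between Q* and Q_m the wedge MC − SMB runs linearly from 0 to MEC(Q_m), so the loss is a triangle.
DWL = ½ × 23.8429 × 66.7600 = 795.8760.

DWL = $795.9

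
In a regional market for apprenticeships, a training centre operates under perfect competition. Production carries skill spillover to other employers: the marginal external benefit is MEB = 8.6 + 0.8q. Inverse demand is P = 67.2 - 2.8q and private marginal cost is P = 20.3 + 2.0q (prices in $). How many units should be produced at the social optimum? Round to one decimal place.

Social marginal cost = private MC − MEB = 11.7 + 1.2q.
Set SMC = demand: 11.7 + 1.2q = 67.2 - 2.8q → q* = 13.8750.

q* = 13.9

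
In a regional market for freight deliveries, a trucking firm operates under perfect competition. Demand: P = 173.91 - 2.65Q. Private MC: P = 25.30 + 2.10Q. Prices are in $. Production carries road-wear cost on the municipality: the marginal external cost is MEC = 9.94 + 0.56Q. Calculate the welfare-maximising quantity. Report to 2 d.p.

Q* = 26.11

Social marginal cost = private MC + MEC = 35.24 + 2.66Q.
Set SMC = demand: 35.24 + 2.66Q = 173.91 - 2.65Q → Q* = 26.1149.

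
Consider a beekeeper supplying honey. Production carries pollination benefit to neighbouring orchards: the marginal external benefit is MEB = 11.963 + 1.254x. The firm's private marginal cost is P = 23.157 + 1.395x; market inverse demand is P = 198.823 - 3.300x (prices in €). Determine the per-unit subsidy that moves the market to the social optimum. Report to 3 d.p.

Social marginal cost = private MC − MEB = 11.194 + 0.141x.
Set SMC = demand: 11.194 + 0.141x = 198.823 - 3.300x → x* = 54.5275.
The Pigouvian subsidy equals MEB at x*: 11.963 + 1.254×54.5275 = 80.3405.

subsidy = €80.340 per unit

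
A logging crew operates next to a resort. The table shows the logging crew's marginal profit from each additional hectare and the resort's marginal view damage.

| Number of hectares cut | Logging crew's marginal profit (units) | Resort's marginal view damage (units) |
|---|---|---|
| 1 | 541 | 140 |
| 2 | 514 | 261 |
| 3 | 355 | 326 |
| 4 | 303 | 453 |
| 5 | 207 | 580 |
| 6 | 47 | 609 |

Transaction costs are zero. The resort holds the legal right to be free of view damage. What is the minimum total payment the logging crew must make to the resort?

Efficient level: marginal profit ≥ marginal view damage through level 3, so k* = 3.
With the resort holding the right, the logging crew must at least compensate total damage at k*: 140 + 261 + 326 = 727.

727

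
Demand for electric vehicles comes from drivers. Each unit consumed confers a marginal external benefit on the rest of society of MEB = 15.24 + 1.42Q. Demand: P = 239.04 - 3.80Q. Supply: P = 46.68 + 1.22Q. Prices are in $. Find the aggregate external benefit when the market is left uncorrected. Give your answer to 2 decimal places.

Market equilibrium (private): 46.68 + 1.22Q = 239.04 - 3.80Q → Q_m = 38.3187.
Total external benefit = ∫₀^{Q_m} (15.24 + 1.42Q) dQ = 15.24×38.3187 + ½×1.42×38.3187² = 1626.4862.

$1626.49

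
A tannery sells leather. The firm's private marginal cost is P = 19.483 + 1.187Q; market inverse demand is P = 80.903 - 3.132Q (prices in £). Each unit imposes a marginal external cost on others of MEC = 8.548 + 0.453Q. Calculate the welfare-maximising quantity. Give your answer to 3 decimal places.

Q* = 11.080

Social marginal cost = private MC + MEC = 28.031 + 1.640Q.
Set SMC = demand: 28.031 + 1.640Q = 80.903 - 3.132Q → Q* = 11.0796.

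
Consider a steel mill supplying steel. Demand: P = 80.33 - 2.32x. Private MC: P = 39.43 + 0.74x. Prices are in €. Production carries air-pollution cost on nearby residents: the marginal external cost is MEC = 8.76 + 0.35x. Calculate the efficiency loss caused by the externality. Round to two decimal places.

Market equilibrium (private): 39.43 + 0.74x = 80.33 - 2.32x → x_m = 13.3660.
Social marginal cost = private MC + MEC = 48.19 + 1.09x.
Set SMC = demand: 48.19 + 1.09x = 80.33 - 2.32x → x* = 9.4252.
The loss is the area between SMC and demand from x* to x_m; with linear curves that's a triangle of height MEC(x_m).
DWL = ½ × 3.9408 × 13.4381 = 26.4784.

DWL = €26.48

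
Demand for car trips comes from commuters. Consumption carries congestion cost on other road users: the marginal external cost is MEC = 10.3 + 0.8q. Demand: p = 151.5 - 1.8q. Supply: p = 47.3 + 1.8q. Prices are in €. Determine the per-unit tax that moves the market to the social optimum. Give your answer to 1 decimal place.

Social marginal benefit = demand − MEC = 141.2 - 2.6q.
Set SMB = MC: 141.2 - 2.6q = 47.3 + 1.8q → q* = 21.3409.
The Pigouvian tax equals MEC at q*: 10.3 + 0.8×21.3409 = 27.3727.

tax = €27.4 per unit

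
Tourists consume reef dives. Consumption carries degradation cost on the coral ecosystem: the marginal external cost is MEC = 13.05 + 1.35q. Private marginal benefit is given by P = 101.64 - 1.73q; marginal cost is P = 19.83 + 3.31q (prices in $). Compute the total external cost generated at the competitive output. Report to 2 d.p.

Market equilibrium (private): 19.83 + 3.31q = 101.64 - 1.73q → q_m = 16.2321.
Total external cost = ∫₀^{q_m} (13.05 + 1.35q) dq = 13.05×16.2321 + ½×1.35×16.2321² = 389.6786.

$389.68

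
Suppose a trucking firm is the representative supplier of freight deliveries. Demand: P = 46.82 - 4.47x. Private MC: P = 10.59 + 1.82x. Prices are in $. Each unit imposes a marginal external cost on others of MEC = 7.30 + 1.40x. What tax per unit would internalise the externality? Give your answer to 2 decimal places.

Social marginal cost = private MC + MEC = 17.89 + 3.22x.
Set SMC = demand: 17.89 + 3.22x = 46.82 - 4.47x → x* = 3.7620.
The Pigouvian tax equals MEC at x*: 7.30 + 1.40×3.7620 = 12.5668.

tax = $12.57 per unit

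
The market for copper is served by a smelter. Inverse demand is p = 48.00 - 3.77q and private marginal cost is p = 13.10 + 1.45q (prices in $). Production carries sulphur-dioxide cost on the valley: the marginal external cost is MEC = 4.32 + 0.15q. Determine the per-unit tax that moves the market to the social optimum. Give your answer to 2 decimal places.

Social marginal cost = private MC + MEC = 17.42 + 1.60q.
Set SMC = demand: 17.42 + 1.60q = 48.00 - 3.77q → q* = 5.6946.
The Pigouvian tax equals MEC at q*: 4.32 + 0.15×5.6946 = 5.1742.

tax = $5.17 per unit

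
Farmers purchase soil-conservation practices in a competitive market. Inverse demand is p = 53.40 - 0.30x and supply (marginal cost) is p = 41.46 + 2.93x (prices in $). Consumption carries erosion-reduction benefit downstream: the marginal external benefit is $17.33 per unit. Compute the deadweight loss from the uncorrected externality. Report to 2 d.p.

DWL = $46.49

Market equilibrium (private): 41.46 + 2.93x = 53.40 - 0.30x → x_m = 3.6966.
Social marginal benefit = demand + MEB = 70.73 - 0.30x.
Set SMB = MC: 70.73 - 0.30x = 41.46 + 2.93x → x* = 9.0619.
The welfare-loss triangle has base |x_m − x*| and height MEB(x_m) (the vertical gap between SMB and MC is zero at x* and MEB at x_m).
DWL = ½ × 5.3653 × 17.3300 = 46.4903.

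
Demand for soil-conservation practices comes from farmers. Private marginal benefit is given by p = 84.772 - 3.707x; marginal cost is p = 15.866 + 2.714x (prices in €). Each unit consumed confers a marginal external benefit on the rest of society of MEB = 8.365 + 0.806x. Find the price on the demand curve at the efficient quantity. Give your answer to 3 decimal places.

P = €33.758

Social marginal benefit = demand + MEB = 93.137 - 2.901x.
Set SMB = MC: 93.137 - 2.901x = 15.866 + 2.714x → x* = 13.7615.
Consumer price on the demand curve at x*: 84.772 − 3.707×13.7615 = 33.7581.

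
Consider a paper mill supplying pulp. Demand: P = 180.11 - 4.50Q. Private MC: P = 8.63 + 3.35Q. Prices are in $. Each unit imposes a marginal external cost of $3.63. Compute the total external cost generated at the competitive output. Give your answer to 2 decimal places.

$79.30

Market equilibrium (private): 8.63 + 3.35Q = 180.11 - 4.50Q → Q_m = 21.8446.
Total external cost = MEC × Q_m = 3.63 × 21.8446 = 79.2959.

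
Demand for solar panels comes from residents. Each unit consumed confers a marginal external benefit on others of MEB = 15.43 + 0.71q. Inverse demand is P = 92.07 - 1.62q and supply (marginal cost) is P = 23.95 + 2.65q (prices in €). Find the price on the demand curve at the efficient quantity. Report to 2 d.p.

P = €54.05

Social marginal benefit = demand + MEB = 107.50 - 0.91q.
Set SMB = MC: 107.50 - 0.91q = 23.95 + 2.65q → q* = 23.4691.
Consumer price on the demand curve at q*: 92.07 − 1.62×23.4691 = 54.0501.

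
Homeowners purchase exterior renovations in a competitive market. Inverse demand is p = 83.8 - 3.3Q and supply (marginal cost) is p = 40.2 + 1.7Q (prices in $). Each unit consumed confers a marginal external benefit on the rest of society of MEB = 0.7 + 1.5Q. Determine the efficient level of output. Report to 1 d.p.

Social marginal benefit = demand + MEB = 84.5 - 1.8Q.
Set SMB = MC: 84.5 - 1.8Q = 40.2 + 1.7Q → Q* = 12.6571.

Q* = 12.7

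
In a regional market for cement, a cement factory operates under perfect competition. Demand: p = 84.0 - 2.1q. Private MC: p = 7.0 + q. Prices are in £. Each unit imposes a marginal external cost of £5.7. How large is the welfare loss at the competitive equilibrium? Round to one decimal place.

DWL = £5.2

Market equilibrium (private): 7.0 + q = 84.0 - 2.1q → q_m = 24.8387.
Social marginal cost = private MC + MEC = 12.7 + q.
Set SMC = demand: 12.7 + q = 84.0 - 2.1q → q* = 23.0000.
The loss is the area between SMC and demand from q* to q_m; with linear curves that's a triangle of height MEC(q_m).
DWL = ½ × 1.8387 × 5.7000 = 5.2403.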